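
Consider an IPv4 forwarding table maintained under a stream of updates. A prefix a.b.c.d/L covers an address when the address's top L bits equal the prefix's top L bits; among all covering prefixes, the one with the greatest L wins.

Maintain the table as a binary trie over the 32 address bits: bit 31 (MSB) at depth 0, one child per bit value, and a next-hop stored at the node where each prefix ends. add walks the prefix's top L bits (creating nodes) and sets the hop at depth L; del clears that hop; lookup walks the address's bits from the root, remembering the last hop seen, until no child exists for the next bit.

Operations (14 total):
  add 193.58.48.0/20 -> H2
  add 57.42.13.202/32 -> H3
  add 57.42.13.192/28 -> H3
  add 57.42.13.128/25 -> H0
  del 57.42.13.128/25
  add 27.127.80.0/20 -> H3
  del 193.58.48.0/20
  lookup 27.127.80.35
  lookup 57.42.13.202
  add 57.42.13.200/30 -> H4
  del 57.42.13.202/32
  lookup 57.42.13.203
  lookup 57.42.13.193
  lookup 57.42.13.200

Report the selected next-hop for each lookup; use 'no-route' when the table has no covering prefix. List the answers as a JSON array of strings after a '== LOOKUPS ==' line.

Trace:
  add 193.58.48.0/20 -> H2 at depth 20
  add 57.42.13.202/32 -> H3 at depth 32
  add 57.42.13.192/28 -> H3 at depth 28
  add 57.42.13.128/25 -> H0 at depth 25
  - 57.42.13.128/25 clear@25
  add 27.127.80.0/20 -> H3 at depth 20
  - 193.58.48.0/20 clear@20
  ? 27.127.80.35  path d0:-→d1:-→d2:-→d3:-→d4:-→d5:-→d6:-→d7:-→d8:-→d9:-→d10:-→d11:-→d12:-→d13:-→d14:-→d15:-→d16:-→d17:-→d18:-→d19:-→d20:H3  best=H3
  ? 57.42.13.202  path d0:-→d1:-→d2:-→d3:-→d4:-→d5:-→d6:-→d7:-→d8:-→d9:-→d10:-→d11:-→d12:-→d13:-→d14:-→d15:-→d16:-→d17:-→d18:-→d19:-→d20:-→d21:-→d22:-→d23:-→d24:-→d25:-→d26:-→d27:-→d28:H3→d29:-→d30:-→d31:-→d32:H3  best=H3
  add 57.42.13.200/30 -> H4 at depth 30
  - 57.42.13.202/32 clear@32
  ? 57.42.13.203  path d0:-→d1:-→d2:-→d3:-→d4:-→d5:-→d6:-→d7:-→d8:-→d9:-→d10:-→d11:-→d12:-→d13:-→d14:-→d15:-→d16:-→d17:-→d18:-→d19:-→d20:-→d21:-→d22:-→d23:-→d24:-→d25:-→d26:-→d27:-→d28:H3→d29:-→d30:H4→d31:-  best=H4
  ? 57.42.13.193  path d0:-→d1:-→d2:-→d3:-→d4:-→d5:-→d6:-→d7:-→d8:-→d9:-→d10:-→d11:-→d12:-→d13:-→d14:-→d15:-→d16:-→d17:-→d18:-→d19:-→d20:-→d21:-→d22:-→d23:-→d24:-→d25:-→d26:-→d27:-→d28:H3  best=H3
  ? 57.42.13.200  path d0:-→d1:-→d2:-→d3:-→d4:-→d5:-→d6:-→d7:-→d8:-→d9:-→d10:-→d11:-→d12:-→d13:-→d14:-→d15:-→d16:-→d17:-→d18:-→d19:-→d20:-→d21:-→d22:-→d23:-→d24:-→d25:-→d26:-→d27:-→d28:H3→d29:-→d30:H4  best=H4

== LOOKUPS ==
["H3","H3","H4","H3","H4"]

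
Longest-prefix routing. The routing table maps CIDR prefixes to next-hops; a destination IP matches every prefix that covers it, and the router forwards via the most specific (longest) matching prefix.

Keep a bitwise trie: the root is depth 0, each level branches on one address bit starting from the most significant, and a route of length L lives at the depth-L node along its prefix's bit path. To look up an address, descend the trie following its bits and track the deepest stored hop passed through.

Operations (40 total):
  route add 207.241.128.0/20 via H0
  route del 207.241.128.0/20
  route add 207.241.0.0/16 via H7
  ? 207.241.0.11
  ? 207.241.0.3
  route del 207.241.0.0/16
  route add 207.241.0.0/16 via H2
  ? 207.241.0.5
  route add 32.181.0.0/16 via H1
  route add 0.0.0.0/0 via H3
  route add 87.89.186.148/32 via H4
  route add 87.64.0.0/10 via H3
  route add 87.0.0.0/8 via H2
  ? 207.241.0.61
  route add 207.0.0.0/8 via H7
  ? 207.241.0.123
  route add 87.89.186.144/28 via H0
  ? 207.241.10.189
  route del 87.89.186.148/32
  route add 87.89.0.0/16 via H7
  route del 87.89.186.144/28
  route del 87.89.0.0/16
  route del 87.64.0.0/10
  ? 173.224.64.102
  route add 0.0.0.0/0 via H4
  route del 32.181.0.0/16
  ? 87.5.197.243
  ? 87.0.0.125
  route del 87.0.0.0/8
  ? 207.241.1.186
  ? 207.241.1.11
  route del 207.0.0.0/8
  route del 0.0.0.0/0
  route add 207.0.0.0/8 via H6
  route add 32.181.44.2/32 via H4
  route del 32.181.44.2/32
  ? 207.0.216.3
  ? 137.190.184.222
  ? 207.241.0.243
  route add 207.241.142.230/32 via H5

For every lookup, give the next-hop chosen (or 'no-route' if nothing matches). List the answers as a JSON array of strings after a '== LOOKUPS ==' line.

Apply in order:
  add 207.241.128.0/20 -> H0 at depth 20
  - 207.241.128.0/20 clear@20
  add 207.241.0.0/16 -> H7 at depth 16
  ? 207.241.0.11  path d0:-→d1:-→d2:-→d3:-→d4:-→d5:-→d6:-→d7:-→d8:-→d9:-→d10:-→d11:-→d12:-→d13:-→d14:-→d15:-→d16:H7  best=H7
  ? 207.241.0.3  path d0:-→d1:-→d2:-→d3:-→d4:-→d5:-→d6:-→d7:-→d8:-→d9:-→d10:-→d11:-→d12:-→d13:-→d14:-→d15:-→d16:H7  best=H7
  - 207.241.0.0/16 clear@16
  add 207.241.0.0/16 -> H2 at depth 16
  ? 207.241.0.5  path d0:-→d1:-→d2:-→d3:-→d4:-→d5:-→d6:-→d7:-→d8:-→d9:-→d10:-→d11:-→d12:-→d13:-→d14:-→d15:-→d16:H2  best=H2
  add 32.181.0.0/16 -> H1 at depth 16
  add 0.0.0.0/0 -> H3 at depth 0
  add 87.89.186.148/32 -> H4 at depth 32
  add 87.64.0.0/10 -> H3 at depth 10
  add 87.0.0.0/8 -> H2 at depth 8
  ? 207.241.0.61  path d0:H3→d1:-→d2:-→d3:-→d4:-→d5:-→d6:-→d7:-→d8:-→d9:-→d10:-→d11:-→d12:-→d13:-→d14:-→d15:-→d16:H2  best=H2
  add 207.0.0.0/8 -> H7 at depth 8
  ? 207.241.0.123  path d0:H3→d1:-→d2:-→d3:-→d4:-→d5:-→d6:-→d7:-→d8:H7→d9:-→d10:-→d11:-→d12:-→d13:-→d14:-→d15:-→d16:H2  best=H2
  add 87.89.186.144/28 -> H0 at depth 28
  ? 207.241.10.189  path d0:H3→d1:-→d2:-→d3:-→d4:-→d5:-→d6:-→d7:-→d8:H7→d9:-→d10:-→d11:-→d12:-→d13:-→d14:-→d15:-→d16:H2  best=H2
  - 87.89.186.148/32 clear@32
  add 87.89.0.0/16 -> H7 at depth 16
  - 87.89.186.144/28 clear@28
  - 87.89.0.0/16 clear@16
  - 87.64.0.0/10 clear@10
  ? 173.224.64.102  path d0:H3→d1:-  best=H3
  add 0.0.0.0/0 -> H4 at depth 0
  - 32.181.0.0/16 clear@16
  ? 87.5.197.243  path d0:H4→d1:-→d2:-→d3:-→d4:-→d5:-→d6:-→d7:-→d8:H2→d9:-  best=H2
  ? 87.0.0.125  path d0:H4→d1:-→d2:-→d3:-→d4:-→d5:-→d6:-→d7:-→d8:H2→d9:-  best=H2
  - 87.0.0.0/8 clear@8
  ? 207.241.1.186  path d0:H4→d1:-→d2:-→d3:-→d4:-→d5:-→d6:-→d7:-→d8:H7→d9:-→d10:-→d11:-→d12:-→d13:-→d14:-→d15:-→d16:H2  best=H2
  ? 207.241.1.11  path d0:H4→d1:-→d2:-→d3:-→d4:-→d5:-→d6:-→d7:-→d8:H7→d9:-→d10:-→d11:-→d12:-→d13:-→d14:-→d15:-→d16:H2  best=H2
  - 207.0.0.0/8 clear@8
  - 0.0.0.0/0 clear@0
  add 207.0.0.0/8 -> H6 at depth 8
  add 32.181.44.2/32 -> H4 at depth 32
  - 32.181.44.2/32 clear@32
  ? 207.0.216.3  path d0:-→d1:-→d2:-→d3:-→d4:-→d5:-→d6:-→d7:-→d8:H6  best=H6
  ? 137.190.184.222  path d0:-→d1:-  best=no-route
  ? 207.241.0.243  path d0:-→d1:-→d2:-→d3:-→d4:-→d5:-→d6:-→d7:-→d8:H6→d9:-→d10:-→d11:-→d12:-→d13:-→d14:-→d15:-→d16:H2  best=H2
  add 207.241.142.230/32 -> H5 at depth 32

== LOOKUPS ==
["H7","H7","H2","H2","H2","H2","H3","H2","H2","H2","H2","H6","no-route","H2"]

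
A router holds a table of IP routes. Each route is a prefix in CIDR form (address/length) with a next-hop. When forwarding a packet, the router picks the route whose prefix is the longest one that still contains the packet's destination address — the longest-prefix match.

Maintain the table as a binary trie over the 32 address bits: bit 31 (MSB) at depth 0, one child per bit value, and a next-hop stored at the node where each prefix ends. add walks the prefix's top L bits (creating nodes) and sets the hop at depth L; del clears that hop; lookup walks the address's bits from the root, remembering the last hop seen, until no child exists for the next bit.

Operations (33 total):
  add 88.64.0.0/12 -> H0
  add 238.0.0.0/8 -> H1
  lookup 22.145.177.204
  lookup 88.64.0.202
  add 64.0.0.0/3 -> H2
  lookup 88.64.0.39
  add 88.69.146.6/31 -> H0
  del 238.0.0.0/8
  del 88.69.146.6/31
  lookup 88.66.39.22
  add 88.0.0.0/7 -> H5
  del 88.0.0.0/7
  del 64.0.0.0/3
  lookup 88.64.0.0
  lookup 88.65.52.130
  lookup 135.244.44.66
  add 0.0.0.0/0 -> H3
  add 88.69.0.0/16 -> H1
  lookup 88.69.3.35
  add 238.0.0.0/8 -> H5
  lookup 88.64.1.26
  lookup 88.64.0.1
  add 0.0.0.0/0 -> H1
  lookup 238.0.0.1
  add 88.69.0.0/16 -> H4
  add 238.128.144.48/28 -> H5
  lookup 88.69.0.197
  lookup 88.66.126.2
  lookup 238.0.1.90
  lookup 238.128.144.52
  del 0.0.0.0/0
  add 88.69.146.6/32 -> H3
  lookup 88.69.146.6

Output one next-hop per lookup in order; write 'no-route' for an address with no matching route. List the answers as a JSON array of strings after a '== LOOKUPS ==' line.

Process each operation:
  add 88.64.0.0/12 -> H0 at depth 12
  add 238.0.0.0/8 -> H1 at depth 8
  Q 22.145.177.204: descend 0 ; hops seen [∅] ; pick no-route
  Q 88.64.0.202: descend 010110000100 ; hops seen [H0] ; pick H0
  add 64.0.0.0/3 -> H2 at depth 3
  Q 88.64.0.39: descend 010110000100 ; hops seen [H2,H0] ; pick H0
  add 88.69.146.6/31 -> H0 at depth 31
  del 238.0.0.0/8 (clear depth 8)
  del 88.69.146.6/31 (clear depth 31)
  Q 88.66.39.22: descend 0101100001000 ; hops seen [H2,H0] ; pick H0
  add 88.0.0.0/7 -> H5 at depth 7
  del 88.0.0.0/7 (clear depth 7)
  del 64.0.0.0/3 (clear depth 3)
  Q 88.64.0.0: descend 0101100001000 ; hops seen [H0] ; pick H0
  Q 88.65.52.130: descend 0101100001000 ; hops seen [H0] ; pick H0
  Q 135.244.44.66: descend 1 ; hops seen [∅] ; pick no-route
  add 0.0.0.0/0 -> H3 at depth 0
  add 88.69.0.0/16 -> H1 at depth 16
  Q 88.69.3.35: descend 0101100001000101 ; hops seen [H3,H0,H1] ; pick H1
  add 238.0.0.0/8 -> H5 at depth 8
  Q 88.64.1.26: descend 0101100001000 ; hops seen [H3,H0] ; pick H0
  Q 88.64.0.1: descend 0101100001000 ; hops seen [H3,H0] ; pick H0
  add 0.0.0.0/0 -> H1 at depth 0
  Q 238.0.0.1: descend 11101110 ; hops seen [H1,H5] ; pick H5
  add 88.69.0.0/16 -> H4 at depth 16
  add 238.128.144.48/28 -> H5 at depth 28
  Q 88.69.0.197: descend 0101100001000101 ; hops seen [H1,H0,H4] ; pick H4
  Q 88.66.126.2: descend 0101100001000 ; hops seen [H1,H0] ; pick H0
  Q 238.0.1.90: descend 11101110 ; hops seen [H1,H5] ; pick H5
  Q 238.128.144.52: descend 1110111010000000100100000011 ; hops seen [H1,H5,H5] ; pick H5
  del 0.0.0.0/0 (clear depth 0)
  add 88.69.146.6/32 -> H3 at depth 32
  Q 88.69.146.6: descend 01011000010001011001001000000110 ; hops seen [H0,H4,H3] ; pick H3

== LOOKUPS ==
["no-route","H0","H0","H0","H0","H0","no-route","H1","H0","H0","H5","H4","H0","H5","H5","H3"]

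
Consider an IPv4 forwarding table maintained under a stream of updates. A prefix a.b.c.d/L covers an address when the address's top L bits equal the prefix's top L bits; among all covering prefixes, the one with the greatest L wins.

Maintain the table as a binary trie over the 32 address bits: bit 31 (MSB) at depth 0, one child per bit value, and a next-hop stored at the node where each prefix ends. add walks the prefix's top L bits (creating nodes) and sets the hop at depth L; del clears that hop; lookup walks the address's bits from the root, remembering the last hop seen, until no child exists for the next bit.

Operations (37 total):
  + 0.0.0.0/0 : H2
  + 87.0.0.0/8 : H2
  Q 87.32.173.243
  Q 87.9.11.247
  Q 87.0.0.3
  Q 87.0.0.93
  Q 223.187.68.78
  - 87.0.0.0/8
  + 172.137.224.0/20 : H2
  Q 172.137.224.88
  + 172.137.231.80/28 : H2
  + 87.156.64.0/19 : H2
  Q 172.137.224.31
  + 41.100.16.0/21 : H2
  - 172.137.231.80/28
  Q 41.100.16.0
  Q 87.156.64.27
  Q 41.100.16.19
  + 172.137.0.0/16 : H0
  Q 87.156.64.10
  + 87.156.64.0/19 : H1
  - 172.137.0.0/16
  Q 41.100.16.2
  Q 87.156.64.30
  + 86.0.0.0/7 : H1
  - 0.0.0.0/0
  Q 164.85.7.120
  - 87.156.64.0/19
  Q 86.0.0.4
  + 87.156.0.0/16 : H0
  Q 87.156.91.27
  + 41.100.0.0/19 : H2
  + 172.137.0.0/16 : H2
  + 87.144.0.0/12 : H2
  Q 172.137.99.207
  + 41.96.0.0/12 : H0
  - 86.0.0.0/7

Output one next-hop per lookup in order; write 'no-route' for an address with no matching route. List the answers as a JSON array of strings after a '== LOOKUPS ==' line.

Trace:
  add 0.0.0.0/0 -> H2 at depth 0
  add 87.0.0.0/8 -> H2 at depth 8
  ? 87.32.173.243  path d0:H2→d1:-→d2:-→d3:-→d4:-→d5:-→d6:-→d7:-→d8:H2  best=H2
  ? 87.9.11.247  path d0:H2→d1:-→d2:-→d3:-→d4:-→d5:-→d6:-→d7:-→d8:H2  best=H2
  ? 87.0.0.3  path d0:H2→d1:-→d2:-→d3:-→d4:-→d5:-→d6:-→d7:-→d8:H2  best=H2
  ? 87.0.0.93  path d0:H2→d1:-→d2:-→d3:-→d4:-→d5:-→d6:-→d7:-→d8:H2  best=H2
  ? 223.187.68.78  path d0:H2  best=H2
  del 87.0.0.0/8 (clear depth 8)
  add 172.137.224.0/20 -> H2 at depth 20
  ? 172.137.224.88  path d0:H2→d1:-→d2:-→d3:-→d4:-→d5:-→d6:-→d7:-→d8:-→d9:-→d10:-→d11:-→d12:-→d13:-→d14:-→d15:-→d16:-→d17:-→d18:-→d19:-→d20:H2  best=H2
  add 172.137.231.80/28 -> H2 at depth 28
  add 87.156.64.0/19 -> H2 at depth 19
  ? 172.137.224.31  path d0:H2→d1:-→d2:-→d3:-→d4:-→d5:-→d6:-→d7:-→d8:-→d9:-→d10:-→d11:-→d12:-→d13:-→d14:-→d15:-→d16:-→d17:-→d18:-→d19:-→d20:H2→d21:-  best=H2
  add 41.100.16.0/21 -> H2 at depth 21
  del 172.137.231.80/28 (clear depth 28)
  ? 41.100.16.0  path d0:H2→d1:-→d2:-→d3:-→d4:-→d5:-→d6:-→d7:-→d8:-→d9:-→d10:-→d11:-→d12:-→d13:-→d14:-→d15:-→d16:-→d17:-→d18:-→d19:-→d20:-→d21:H2  best=H2
  ? 87.156.64.27  path d0:H2→d1:-→d2:-→d3:-→d4:-→d5:-→d6:-→d7:-→d8:-→d9:-→d10:-→d11:-→d12:-→d13:-→d14:-→d15:-→d16:-→d17:-→d18:-→d19:H2  best=H2
  ? 41.100.16.19  path d0:H2→d1:-→d2:-→d3:-→d4:-→d5:-→d6:-→d7:-→d8:-→d9:-→d10:-→d11:-→d12:-→d13:-→d14:-→d15:-→d16:-→d17:-→d18:-→d19:-→d20:-→d21:H2  best=H2
  add 172.137.0.0/16 -> H0 at depth 16
  ? 87.156.64.10  path d0:H2→d1:-→d2:-→d3:-→d4:-→d5:-→d6:-→d7:-→d8:-→d9:-→d10:-→d11:-→d12:-→d13:-→d14:-→d15:-→d16:-→d17:-→d18:-→d19:H2  best=H2
  add 87.156.64.0/19 -> H1 at depth 19
  del 172.137.0.0/16 (clear depth 16)
  ? 41.100.16.2  path d0:H2→d1:-→d2:-→d3:-→d4:-→d5:-→d6:-→d7:-→d8:-→d9:-→d10:-→d11:-→d12:-→d13:-→d14:-→d15:-→d16:-→d17:-→d18:-→d19:-→d20:-→d21:H2  best=H2
  ? 87.156.64.30  path d0:H2→d1:-→d2:-→d3:-→d4:-→d5:-→d6:-→d7:-→d8:-→d9:-→d10:-→d11:-→d12:-→d13:-→d14:-→d15:-→d16:-→d17:-→d18:-→d19:H1  best=H1
  add 86.0.0.0/7 -> H1 at depth 7
  del 0.0.0.0/0 (clear depth 0)
  ? 164.85.7.120  path d0:-→d1:-→d2:-→d3:-→d4:-  best=no-route
  del 87.156.64.0/19 (clear depth 19)
  ? 86.0.0.4  path d0:-→d1:-→d2:-→d3:-→d4:-→d5:-→d6:-→d7:H1  best=H1
  add 87.156.0.0/16 -> H0 at depth 16
  ? 87.156.91.27  path d0:-→d1:-→d2:-→d3:-→d4:-→d5:-→d6:-→d7:H1→d8:-→d9:-→d10:-→d11:-→d12:-→d13:-→d14:-→d15:-→d16:H0→d17:-→d18:-→d19:-  best=H0
  add 41.100.0.0/19 -> H2 at depth 19
  add 172.137.0.0/16 -> H2 at depth 16
  add 87.144.0.0/12 -> H2 at depth 12
  ? 172.137.99.207  path d0:-→d1:-→d2:-→d3:-→d4:-→d5:-→d6:-→d7:-→d8:-→d9:-→d10:-→d11:-→d12:-→d13:-→d14:-→d15:-→d16:H2  best=H2
  add 41.96.0.0/12 -> H0 at depth 12
  del 86.0.0.0/7 (clear depth 7)

== LOOKUPS ==
["H2","H2","H2","H2","H2","H2","H2","H2","H2","H2","H2","H2","H1","no-route","H1","H0","H2"]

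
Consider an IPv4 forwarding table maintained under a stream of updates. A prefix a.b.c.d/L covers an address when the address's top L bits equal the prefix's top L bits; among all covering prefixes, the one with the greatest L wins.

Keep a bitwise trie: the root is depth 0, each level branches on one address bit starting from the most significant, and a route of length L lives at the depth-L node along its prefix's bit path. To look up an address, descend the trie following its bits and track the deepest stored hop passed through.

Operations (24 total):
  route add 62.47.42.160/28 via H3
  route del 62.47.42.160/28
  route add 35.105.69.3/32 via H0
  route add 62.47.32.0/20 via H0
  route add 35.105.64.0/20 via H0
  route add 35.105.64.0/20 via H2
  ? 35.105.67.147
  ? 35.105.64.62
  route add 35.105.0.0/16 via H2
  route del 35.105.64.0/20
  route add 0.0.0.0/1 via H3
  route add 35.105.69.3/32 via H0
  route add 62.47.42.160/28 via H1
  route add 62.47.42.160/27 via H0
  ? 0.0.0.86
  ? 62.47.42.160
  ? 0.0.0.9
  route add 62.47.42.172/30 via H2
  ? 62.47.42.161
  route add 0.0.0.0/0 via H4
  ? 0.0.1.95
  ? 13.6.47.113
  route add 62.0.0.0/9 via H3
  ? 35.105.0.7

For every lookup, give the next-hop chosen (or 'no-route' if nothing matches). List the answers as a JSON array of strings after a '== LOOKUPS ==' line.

Apply in order:
  + 62.47.42.160/28 (H3) depth=28
  - 62.47.42.160/28 clear@28
  + 35.105.69.3/32 (H0) depth=32
  + 62.47.32.0/20 (H0) depth=20
  + 35.105.64.0/20 (H0) depth=20
  + 35.105.64.0/20 (H2) depth=20
  lookup 35.105.67.147: bits 001000110110100101000 walk d0:-→d1:-→d2:-→d3:-→d4:-→d5:-→d6:-→d7:-→d8:-→d9:-→d10:-→d11:-→d12:-→d13:-→d14:-→d15:-→d16:-→d17:-→d18:-→d19:-→d20:H2→d21:- -> H2
  lookup 35.105.64.62: bits 001000110110100101000 walk d0:-→d1:-→d2:-→d3:-→d4:-→d5:-→d6:-→d7:-→d8:-→d9:-→d10:-→d11:-→d12:-→d13:-→d14:-→d15:-→d16:-→d17:-→d18:-→d19:-→d20:H2→d21:- -> H2
  + 35.105.0.0/16 (H2) depth=16
  - 35.105.64.0/20 clear@20
  + 0.0.0.0/1 (H3) depth=1
  + 35.105.69.3/32 (H0) depth=32
  + 62.47.42.160/28 (H1) depth=28
  + 62.47.42.160/27 (H0) depth=27
  lookup 0.0.0.86: bits 00 walk d0:-→d1:H3→d2:- -> H3
  lookup 62.47.42.160: bits 0011111000101111001010101010 walk d0:-→d1:H3→d2:-→d3:-→d4:-→d5:-→d6:-→d7:-→d8:-→d9:-→d10:-→d11:-→d12:-→d13:-→d14:-→d15:-→d16:-→d17:-→d18:-→d19:-→d20:H0→d21:-→d22:-→d23:-→d24:-→d25:-→d26:-→d27:H0→d28:H1 -> H1
  lookup 0.0.0.9: bits 00 walk d0:-→d1:H3→d2:- -> H3
  + 62.47.42.172/30 (H2) depth=30
  lookup 62.47.42.161: bits 0011111000101111001010101010 walk d0:-→d1:H3→d2:-→d3:-→d4:-→d5:-→d6:-→d7:-→d8:-→d9:-→d10:-→d11:-→d12:-→d13:-→d14:-→d15:-→d16:-→d17:-→d18:-→d19:-→d20:H0→d21:-→d22:-→d23:-→d24:-→d25:-→d26:-→d27:H0→d28:H1 -> H1
  + 0.0.0.0/0 (H4) depth=0
  lookup 0.0.1.95: bits 00 walk d0:H4→d1:H3→d2:- -> H3
  lookup 13.6.47.113: bits 00 walk d0:H4→d1:H3→d2:- -> H3
  + 62.0.0.0/9 (H3) depth=9
  lookup 35.105.0.7: bits 00100011011010010 walk d0:H4→d1:H3→d2:-→d3:-→d4:-→d5:-→d6:-→d7:-→d8:-→d9:-→d10:-→d11:-→d12:-→d13:-→d14:-→d15:-→d16:H2→d17:- -> H2

== LOOKUPS ==
["H2","H2","H3","H1","H3","H1","H3","H3","H2"]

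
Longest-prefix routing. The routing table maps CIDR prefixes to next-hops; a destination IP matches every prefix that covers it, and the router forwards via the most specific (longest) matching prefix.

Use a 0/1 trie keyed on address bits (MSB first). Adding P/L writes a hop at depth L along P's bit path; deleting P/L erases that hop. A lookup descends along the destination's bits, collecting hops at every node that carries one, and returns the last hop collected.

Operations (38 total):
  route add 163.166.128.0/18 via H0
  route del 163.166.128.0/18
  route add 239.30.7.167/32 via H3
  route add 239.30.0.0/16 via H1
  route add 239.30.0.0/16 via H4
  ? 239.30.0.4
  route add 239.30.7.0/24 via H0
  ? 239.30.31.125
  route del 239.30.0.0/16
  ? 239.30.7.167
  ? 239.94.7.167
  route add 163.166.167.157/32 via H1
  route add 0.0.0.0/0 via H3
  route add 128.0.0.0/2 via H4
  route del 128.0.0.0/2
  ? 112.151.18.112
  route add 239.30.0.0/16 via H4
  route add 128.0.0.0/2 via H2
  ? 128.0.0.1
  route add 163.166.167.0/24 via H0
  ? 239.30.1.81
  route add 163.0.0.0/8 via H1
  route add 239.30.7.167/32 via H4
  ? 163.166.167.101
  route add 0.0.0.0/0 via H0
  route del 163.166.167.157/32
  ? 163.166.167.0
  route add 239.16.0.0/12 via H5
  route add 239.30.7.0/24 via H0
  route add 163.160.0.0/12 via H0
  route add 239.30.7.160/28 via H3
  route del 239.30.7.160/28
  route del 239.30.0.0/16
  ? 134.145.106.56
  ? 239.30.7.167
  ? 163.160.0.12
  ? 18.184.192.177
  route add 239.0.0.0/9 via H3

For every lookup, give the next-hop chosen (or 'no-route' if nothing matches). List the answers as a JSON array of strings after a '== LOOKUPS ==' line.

Process each operation:
  + 163.166.128.0/18 (H0) depth=18
  - 163.166.128.0/18 clear@18
  + 239.30.7.167/32 (H3) depth=32
  + 239.30.0.0/16 (H1) depth=16
  + 239.30.0.0/16 (H4) depth=16
  ? 239.30.0.4  path d0:-→d1:-→d2:-→d3:-→d4:-→d5:-→d6:-→d7:-→d8:-→d9:-→d10:-→d11:-→d12:-→d13:-→d14:-→d15:-→d16:H4→d17:-→d18:-→d19:-→d20:-→d21:-  best=H4
  + 239.30.7.0/24 (H0) depth=24
  ? 239.30.31.125  path d0:-→d1:-→d2:-→d3:-→d4:-→d5:-→d6:-→d7:-→d8:-→d9:-→d10:-→d11:-→d12:-→d13:-→d14:-→d15:-→d16:H4→d17:-→d18:-→d19:-  best=H4
  - 239.30.0.0/16 clear@16
  ? 239.30.7.167  path d0:-→d1:-→d2:-→d3:-→d4:-→d5:-→d6:-→d7:-→d8:-→d9:-→d10:-→d11:-→d12:-→d13:-→d14:-→d15:-→d16:-→d17:-→d18:-→d19:-→d20:-→d21:-→d22:-→d23:-→d24:H0→d25:-→d26:-→d27:-→d28:-→d29:-→d30:-→d31:-→d32:H3  best=H3
  ? 239.94.7.167  path d0:-→d1:-→d2:-→d3:-→d4:-→d5:-→d6:-→d7:-→d8:-→d9:-  best=no-route
  + 163.166.167.157/32 (H1) depth=32
  + 0.0.0.0/0 (H3) depth=0
  + 128.0.0.0/2 (H4) depth=2
  - 128.0.0.0/2 clear@2
  ? 112.151.18.112  path d0:H3  best=H3
  + 239.30.0.0/16 (H4) depth=16
  + 128.0.0.0/2 (H2) depth=2
  ? 128.0.0.1  path d0:H3→d1:-→d2:H2  best=H2
  + 163.166.167.0/24 (H0) depth=24
  ? 239.30.1.81  path d0:H3→d1:-→d2:-→d3:-→d4:-→d5:-→d6:-→d7:-→d8:-→d9:-→d10:-→d11:-→d12:-→d13:-→d14:-→d15:-→d16:H4→d17:-→d18:-→d19:-→d20:-→d21:-  best=H4
  + 163.0.0.0/8 (H1) depth=8
  + 239.30.7.167/32 (H4) depth=32
  ? 163.166.167.101  path d0:H3→d1:-→d2:H2→d3:-→d4:-→d5:-→d6:-→d7:-→d8:H1→d9:-→d10:-→d11:-→d12:-→d13:-→d14:-→d15:-→d16:-→d17:-→d18:-→d19:-→d20:-→d21:-→d22:-→d23:-→d24:H0  best=H0
  + 0.0.0.0/0 (H0) depth=0
  - 163.166.167.157/32 clear@32
  ? 163.166.167.0  path d0:H0→d1:-→d2:H2→d3:-→d4:-→d5:-→d6:-→d7:-→d8:H1→d9:-→d10:-→d11:-→d12:-→d13:-→d14:-→d15:-→d16:-→d17:-→d18:-→d19:-→d20:-→d21:-→d22:-→d23:-→d24:H0  best=H0
  + 239.16.0.0/12 (H5) depth=12
  + 239.30.7.0/24 (H0) depth=24
  + 163.160.0.0/12 (H0) depth=12
  + 239.30.7.160/28 (H3) depth=28
  - 239.30.7.160/28 clear@28
  - 239.30.0.0/16 clear@16
  ? 134.145.106.56  path d0:H0→d1:-→d2:H2  best=H2
  ? 239.30.7.167  path d0:H0→d1:-→d2:-→d3:-→d4:-→d5:-→d6:-→d7:-→d8:-→d9:-→d10:-→d11:-→d12:H5→d13:-→d14:-→d15:-→d16:-→d17:-→d18:-→d19:-→d20:-→d21:-→d22:-→d23:-→d24:H0→d25:-→d26:-→d27:-→d28:-→d29:-→d30:-→d31:-→d32:H4  best=H4
  ? 163.160.0.12  path d0:H0→d1:-→d2:H2→d3:-→d4:-→d5:-→d6:-→d7:-→d8:H1→d9:-→d10:-→d11:-→d12:H0→d13:-  best=H0
  ? 18.184.192.177  path d0:H0  best=H0
  + 239.0.0.0/9 (H3) depth=9

== LOOKUPS ==
["H4","H4","H3","no-route","H3","H2","H4","H0","H0","H2","H4","H0","H0"]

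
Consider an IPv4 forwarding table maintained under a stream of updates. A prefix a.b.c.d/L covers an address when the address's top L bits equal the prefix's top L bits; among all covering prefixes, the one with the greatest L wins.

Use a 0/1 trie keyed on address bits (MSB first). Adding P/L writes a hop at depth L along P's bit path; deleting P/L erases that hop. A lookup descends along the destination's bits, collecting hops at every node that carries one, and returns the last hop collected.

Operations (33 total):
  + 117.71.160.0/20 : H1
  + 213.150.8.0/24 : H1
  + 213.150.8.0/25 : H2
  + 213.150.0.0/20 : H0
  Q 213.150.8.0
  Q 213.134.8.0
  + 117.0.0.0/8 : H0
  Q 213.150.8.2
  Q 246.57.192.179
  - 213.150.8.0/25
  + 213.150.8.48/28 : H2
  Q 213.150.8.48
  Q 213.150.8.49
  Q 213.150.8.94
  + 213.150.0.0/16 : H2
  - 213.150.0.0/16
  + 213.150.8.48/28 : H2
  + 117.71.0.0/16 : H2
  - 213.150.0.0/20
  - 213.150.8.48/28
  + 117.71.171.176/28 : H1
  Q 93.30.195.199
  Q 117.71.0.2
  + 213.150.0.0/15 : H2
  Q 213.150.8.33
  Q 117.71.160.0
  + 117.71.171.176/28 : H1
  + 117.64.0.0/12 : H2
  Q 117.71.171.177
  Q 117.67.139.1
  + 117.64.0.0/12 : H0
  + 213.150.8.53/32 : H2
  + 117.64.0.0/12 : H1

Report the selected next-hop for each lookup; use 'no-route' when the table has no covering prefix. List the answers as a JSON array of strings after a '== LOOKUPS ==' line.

Apply in order:
  add 117.71.160.0/20 -> H1 at depth 20
  add 213.150.8.0/24 -> H1 at depth 24
  add 213.150.8.0/25 -> H2 at depth 25
  add 213.150.0.0/20 -> H0 at depth 20
  Q 213.150.8.0: descend 1101010110010110000010000 ; hops seen [H0,H1,H2] ; pick H2
  Q 213.134.8.0: descend 11010101100 ; hops seen [∅] ; pick no-route
  add 117.0.0.0/8 -> H0 at depth 8
  Q 213.150.8.2: descend 1101010110010110000010000 ; hops seen [H0,H1,H2] ; pick H2
  Q 246.57.192.179: descend 11 ; hops seen [∅] ; pick no-route
  del 213.150.8.0/25 (clear depth 25)
  add 213.150.8.48/28 -> H2 at depth 28
  Q 213.150.8.48: descend 1101010110010110000010000011 ; hops seen [H0,H1,H2] ; pick H2
  Q 213.150.8.49: descend 1101010110010110000010000011 ; hops seen [H0,H1,H2] ; pick H2
  Q 213.150.8.94: descend 1101010110010110000010000 ; hops seen [H0,H1] ; pick H1
  add 213.150.0.0/16 -> H2 at depth 16
  del 213.150.0.0/16 (clear depth 16)
  add 213.150.8.48/28 -> H2 at depth 28
  add 117.71.0.0/16 -> H2 at depth 16
  del 213.150.0.0/20 (clear depth 20)
  del 213.150.8.48/28 (clear depth 28)
  add 117.71.171.176/28 -> H1 at depth 28
  Q 93.30.195.199: descend 01 ; hops seen [∅] ; pick no-route
  Q 117.71.0.2: descend 0111010101000111 ; hops seen [H0,H2] ; pick H2
  add 213.150.0.0/15 -> H2 at depth 15
  Q 213.150.8.33: descend 110101011001011000001000001 ; hops seen [H2,H1] ; pick H1
  Q 117.71.160.0: descend 01110101010001111010 ; hops seen [H0,H2,H1] ; pick H1
  add 117.71.171.176/28 -> H1 at depth 28
  add 117.64.0.0/12 -> H2 at depth 12
  Q 117.71.171.177: descend 0111010101000111101010111011 ; hops seen [H0,H2,H2,H1,H1] ; pick H1
  Q 117.67.139.1: descend 0111010101000 ; hops seen [H0,H2] ; pick H2
  add 117.64.0.0/12 -> H0 at depth 12
  add 213.150.8.53/32 -> H2 at depth 32
  add 117.64.0.0/12 -> H1 at depth 12

== LOOKUPS ==
["H2","no-route","H2","no-route","H2","H2","H1","no-route","H2","H1","H1","H1","H2"]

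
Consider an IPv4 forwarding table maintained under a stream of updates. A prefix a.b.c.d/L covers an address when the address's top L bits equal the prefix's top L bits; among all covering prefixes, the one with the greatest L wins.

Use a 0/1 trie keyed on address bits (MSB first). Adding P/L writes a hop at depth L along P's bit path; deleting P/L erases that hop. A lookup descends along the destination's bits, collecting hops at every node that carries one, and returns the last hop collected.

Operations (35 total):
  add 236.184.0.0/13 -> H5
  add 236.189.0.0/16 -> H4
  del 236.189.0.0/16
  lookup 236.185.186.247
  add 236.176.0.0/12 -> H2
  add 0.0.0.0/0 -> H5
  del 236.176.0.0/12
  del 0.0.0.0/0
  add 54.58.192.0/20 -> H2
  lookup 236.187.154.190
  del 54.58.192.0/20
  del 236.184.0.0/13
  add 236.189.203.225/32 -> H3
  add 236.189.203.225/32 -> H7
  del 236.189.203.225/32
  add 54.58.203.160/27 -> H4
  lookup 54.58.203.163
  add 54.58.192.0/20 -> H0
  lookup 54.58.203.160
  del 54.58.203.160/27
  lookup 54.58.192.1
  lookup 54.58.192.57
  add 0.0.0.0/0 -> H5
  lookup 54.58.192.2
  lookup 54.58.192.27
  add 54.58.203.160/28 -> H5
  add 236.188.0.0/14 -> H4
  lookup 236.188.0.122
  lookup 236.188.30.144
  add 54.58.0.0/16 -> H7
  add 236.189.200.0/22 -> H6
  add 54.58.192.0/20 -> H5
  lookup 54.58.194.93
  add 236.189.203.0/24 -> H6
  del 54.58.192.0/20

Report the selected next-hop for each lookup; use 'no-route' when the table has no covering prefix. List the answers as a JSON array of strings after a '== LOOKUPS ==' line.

Process each operation:
  add 236.184.0.0/13 -> H5 at depth 13
  add 236.189.0.0/16 -> H4 at depth 16
  - 236.189.0.0/16 clear@16
  lookup 236.185.186.247: bits 1110110010111 walk d0:-→d1:-→d2:-→d3:-→d4:-→d5:-→d6:-→d7:-→d8:-→d9:-→d10:-→d11:-→d12:-→d13:H5 -> H5
  add 236.176.0.0/12 -> H2 at depth 12
  add 0.0.0.0/0 -> H5 at depth 0
  - 236.176.0.0/12 clear@12
  - 0.0.0.0/0 clear@0
  add 54.58.192.0/20 -> H2 at depth 20
  lookup 236.187.154.190: bits 1110110010111 walk d0:-→d1:-→d2:-→d3:-→d4:-→d5:-→d6:-→d7:-→d8:-→d9:-→d10:-→d11:-→d12:-→d13:H5 -> H5
  - 54.58.192.0/20 clear@20
  - 236.184.0.0/13 clear@13
  add 236.189.203.225/32 -> H3 at depth 32
  add 236.189.203.225/32 -> H7 at depth 32
  - 236.189.203.225/32 clear@32
  add 54.58.203.160/27 -> H4 at depth 27
  lookup 54.58.203.163: bits 001101100011101011001011101 walk d0:-→d1:-→d2:-→d3:-→d4:-→d5:-→d6:-→d7:-→d8:-→d9:-→d10:-→d11:-→d12:-→d13:-→d14:-→d15:-→d16:-→d17:-→d18:-→d19:-→d20:-→d21:-→d22:-→d23:-→d24:-→d25:-→d26:-→d27:H4 -> H4
  add 54.58.192.0/20 -> H0 at depth 20
  lookup 54.58.203.160: bits 001101100011101011001011101 walk d0:-→d1:-→d2:-→d3:-→d4:-→d5:-→d6:-→d7:-→d8:-→d9:-→d10:-→d11:-→d12:-→d13:-→d14:-→d15:-→d16:-→d17:-→d18:-→d19:-→d20:H0→d21:-→d22:-→d23:-→d24:-→d25:-→d26:-→d27:H4 -> H4
  - 54.58.203.160/27 clear@27
  lookup 54.58.192.1: bits 00110110001110101100 walk d0:-→d1:-→d2:-→d3:-→d4:-→d5:-→d6:-→d7:-→d8:-→d9:-→d10:-→d11:-→d12:-→d13:-→d14:-→d15:-→d16:-→d17:-→d18:-→d19:-→d20:H0 -> H0
  lookup 54.58.192.57: bits 00110110001110101100 walk d0:-→d1:-→d2:-→d3:-→d4:-→d5:-→d6:-→d7:-→d8:-→d9:-→d10:-→d11:-→d12:-→d13:-→d14:-→d15:-→d16:-→d17:-→d18:-→d19:-→d20:H0 -> H0
  add 0.0.0.0/0 -> H5 at depth 0
  lookup 54.58.192.2: bits 00110110001110101100 walk d0:H5→d1:-→d2:-→d3:-→d4:-→d5:-→d6:-→d7:-→d8:-→d9:-→d10:-→d11:-→d12:-→d13:-→d14:-→d15:-→d16:-→d17:-→d18:-→d19:-→d20:H0 -> H0
  lookup 54.58.192.27: bits 00110110001110101100 walk d0:H5→d1:-→d2:-→d3:-→d4:-→d5:-→d6:-→d7:-→d8:-→d9:-→d10:-→d11:-→d12:-→d13:-→d14:-→d15:-→d16:-→d17:-→d18:-→d19:-→d20:H0 -> H0
  add 54.58.203.160/28 -> H5 at depth 28
  add 236.188.0.0/14 -> H4 at depth 14
  lookup 236.188.0.122: bits 111011001011110 walk d0:H5→d1:-→d2:-→d3:-→d4:-→d5:-→d6:-→d7:-→d8:-→d9:-→d10:-→d11:-→d12:-→d13:-→d14:H4→d15:- -> H4
  lookup 236.188.30.144: bits 111011001011110 walk d0:H5→d1:-→d2:-→d3:-→d4:-→d5:-→d6:-→d7:-→d8:-→d9:-→d10:-→d11:-→d12:-→d13:-→d14:H4→d15:- -> H4
  add 54.58.0.0/16 -> H7 at depth 16
  add 236.189.200.0/22 -> H6 at depth 22
  add 54.58.192.0/20 -> H5 at depth 20
  lookup 54.58.194.93: bits 00110110001110101100 walk d0:H5→d1:-→d2:-→d3:-→d4:-→d5:-→d6:-→d7:-→d8:-→d9:-→d10:-→d11:-→d12:-→d13:-→d14:-→d15:-→d16:H7→d17:-→d18:-→d19:-→d20:H5 -> H5
  add 236.189.203.0/24 -> H6 at depth 24
  - 54.58.192.0/20 clear@20

== LOOKUPS ==
["H5","H5","H4","H4","H0","H0","H0","H0","H4","H4","H5"]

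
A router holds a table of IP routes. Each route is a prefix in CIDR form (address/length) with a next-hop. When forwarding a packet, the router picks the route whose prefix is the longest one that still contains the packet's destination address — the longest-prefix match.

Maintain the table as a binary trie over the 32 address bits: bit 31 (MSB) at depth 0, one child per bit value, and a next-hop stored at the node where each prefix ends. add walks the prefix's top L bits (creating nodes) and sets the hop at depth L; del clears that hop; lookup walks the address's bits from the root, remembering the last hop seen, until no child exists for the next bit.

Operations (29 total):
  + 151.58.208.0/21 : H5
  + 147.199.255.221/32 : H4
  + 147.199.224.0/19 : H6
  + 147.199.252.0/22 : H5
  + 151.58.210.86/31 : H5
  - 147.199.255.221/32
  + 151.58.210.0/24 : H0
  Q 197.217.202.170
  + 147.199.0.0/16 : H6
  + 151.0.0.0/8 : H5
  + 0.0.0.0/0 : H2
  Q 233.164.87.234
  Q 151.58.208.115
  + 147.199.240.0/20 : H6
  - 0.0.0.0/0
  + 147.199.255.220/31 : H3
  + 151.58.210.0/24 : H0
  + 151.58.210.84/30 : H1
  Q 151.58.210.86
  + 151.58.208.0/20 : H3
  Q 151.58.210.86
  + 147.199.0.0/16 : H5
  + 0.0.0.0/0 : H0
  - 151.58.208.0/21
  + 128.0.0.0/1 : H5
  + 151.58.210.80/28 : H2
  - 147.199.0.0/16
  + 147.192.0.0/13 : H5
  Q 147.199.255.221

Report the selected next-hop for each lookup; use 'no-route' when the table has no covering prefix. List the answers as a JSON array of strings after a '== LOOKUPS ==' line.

Trace:
  add 151.58.208.0/21 -> H5 at depth 21
  add 147.199.255.221/32 -> H4 at depth 32
  add 147.199.224.0/19 -> H6 at depth 19
  add 147.199.252.0/22 -> H5 at depth 22
  add 151.58.210.86/31 -> H5 at depth 31
  del 147.199.255.221/32 (clear depth 32)
  add 151.58.210.0/24 -> H0 at depth 24
  ? 197.217.202.170  path d0:-→d1:-  best=no-route
  add 147.199.0.0/16 -> H6 at depth 16
  add 151.0.0.0/8 -> H5 at depth 8
  add 0.0.0.0/0 -> H2 at depth 0
  ? 233.164.87.234  path d0:H2→d1:-  best=H2
  ? 151.58.208.115  path d0:H2→d1:-→d2:-→d3:-→d4:-→d5:-→d6:-→d7:-→d8:H5→d9:-→d10:-→d11:-→d12:-→d13:-→d14:-→d15:-→d16:-→d17:-→d18:-→d19:-→d20:-→d21:H5→d22:-  best=H5
  add 147.199.240.0/20 -> H6 at depth 20
  del 0.0.0.0/0 (clear depth 0)
  add 147.199.255.220/31 -> H3 at depth 31
  add 151.58.210.0/24 -> H0 at depth 24
  add 151.58.210.84/30 -> H1 at depth 30
  ? 151.58.210.86  path d0:-→d1:-→d2:-→d3:-→d4:-→d5:-→d6:-→d7:-→d8:H5→d9:-→d10:-→d11:-→d12:-→d13:-→d14:-→d15:-→d16:-→d17:-→d18:-→d19:-→d20:-→d21:H5→d22:-→d23:-→d24:H0→d25:-→d26:-→d27:-→d28:-→d29:-→d30:H1→d31:H5  best=H5
  add 151.58.208.0/20 -> H3 at depth 20
  ? 151.58.210.86  path d0:-→d1:-→d2:-→d3:-→d4:-→d5:-→d6:-→d7:-→d8:H5→d9:-→d10:-→d11:-→d12:-→d13:-→d14:-→d15:-→d16:-→d17:-→d18:-→d19:-→d20:H3→d21:H5→d22:-→d23:-→d24:H0→d25:-→d26:-→d27:-→d28:-→d29:-→d30:H1→d31:H5  best=H5
  add 147.199.0.0/16 -> H5 at depth 16
  add 0.0.0.0/0 -> H0 at depth 0
  del 151.58.208.0/21 (clear depth 21)
  add 128.0.0.0/1 -> H5 at depth 1
  add 151.58.210.80/28 -> H2 at depth 28
  del 147.199.0.0/16 (clear depth 16)
  add 147.192.0.0/13 -> H5 at depth 13
  ? 147.199.255.221  path d0:H0→d1:H5→d2:-→d3:-→d4:-→d5:-→d6:-→d7:-→d8:-→d9:-→d10:-→d11:-→d12:-→d13:H5→d14:-→d15:-→d16:-→d17:-→d18:-→d19:H6→d20:H6→d21:-→d22:H5→d23:-→d24:-→d25:-→d26:-→d27:-→d28:-→d29:-→d30:-→d31:H3→d32:-  best=H3

== LOOKUPS ==
["no-route","H2","H5","H5","H5","H3"]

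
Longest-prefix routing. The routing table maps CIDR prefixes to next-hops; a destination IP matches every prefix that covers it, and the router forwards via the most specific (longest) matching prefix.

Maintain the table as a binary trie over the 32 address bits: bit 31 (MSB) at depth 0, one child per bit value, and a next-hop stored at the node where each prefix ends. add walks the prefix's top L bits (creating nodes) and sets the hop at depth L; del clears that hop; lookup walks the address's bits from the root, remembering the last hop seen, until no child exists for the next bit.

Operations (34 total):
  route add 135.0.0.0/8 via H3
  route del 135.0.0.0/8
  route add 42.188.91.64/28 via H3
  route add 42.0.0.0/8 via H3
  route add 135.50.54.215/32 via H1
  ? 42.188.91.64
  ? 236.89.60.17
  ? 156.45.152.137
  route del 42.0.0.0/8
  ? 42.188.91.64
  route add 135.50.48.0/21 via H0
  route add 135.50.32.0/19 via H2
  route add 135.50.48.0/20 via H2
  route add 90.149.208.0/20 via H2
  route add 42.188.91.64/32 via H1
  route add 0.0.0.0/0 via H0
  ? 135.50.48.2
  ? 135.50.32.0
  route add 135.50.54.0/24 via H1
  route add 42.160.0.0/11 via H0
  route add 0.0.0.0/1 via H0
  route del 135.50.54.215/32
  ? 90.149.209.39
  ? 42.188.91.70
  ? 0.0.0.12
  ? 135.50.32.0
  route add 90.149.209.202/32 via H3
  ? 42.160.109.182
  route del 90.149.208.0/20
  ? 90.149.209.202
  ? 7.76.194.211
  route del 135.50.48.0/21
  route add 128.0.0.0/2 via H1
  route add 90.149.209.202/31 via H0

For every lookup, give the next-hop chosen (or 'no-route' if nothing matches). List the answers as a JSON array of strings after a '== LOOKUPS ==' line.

Process each operation:
  + 135.0.0.0/8 (H3) depth=8
  del 135.0.0.0/8 (clear depth 8)
  + 42.188.91.64/28 (H3) depth=28
  + 42.0.0.0/8 (H3) depth=8
  + 135.50.54.215/32 (H1) depth=32
  Q 42.188.91.64: descend 0010101010111100010110110100 ; hops seen [H3,H3] ; pick H3
  Q 236.89.60.17: descend 1 ; hops seen [∅] ; pick no-route
  Q 156.45.152.137: descend 100 ; hops seen [∅] ; pick no-route
  del 42.0.0.0/8 (clear depth 8)
  Q 42.188.91.64: descend 0010101010111100010110110100 ; hops seen [H3] ; pick H3
  + 135.50.48.0/21 (H0) depth=21
  + 135.50.32.0/19 (H2) depth=19
  + 135.50.48.0/20 (H2) depth=20
  + 90.149.208.0/20 (H2) depth=20
  + 42.188.91.64/32 (H1) depth=32
  + 0.0.0.0/0 (H0) depth=0
  Q 135.50.48.2: descend 100001110011001000110 ; hops seen [H0,H2,H2,H0] ; pick H0
  Q 135.50.32.0: descend 1000011100110010001 ; hops seen [H0,H2] ; pick H2
  + 135.50.54.0/24 (H1) depth=24
  + 42.160.0.0/11 (H0) depth=11
  + 0.0.0.0/1 (H0) depth=1
  del 135.50.54.215/32 (clear depth 32)
  Q 90.149.209.39: descend 01011010100101011101 ; hops seen [H0,H0,H2] ; pick H2
  Q 42.188.91.70: descend 00101010101111000101101101000 ; hops seen [H0,H0,H0,H3] ; pick H3
  Q 0.0.0.12: descend 00 ; hops seen [H0,H0] ; pick H0
  Q 135.50.32.0: descend 1000011100110010001 ; hops seen [H0,H2] ; pick H2
  + 90.149.209.202/32 (H3) depth=32
  Q 42.160.109.182: descend 00101010101 ; hops seen [H0,H0,H0] ; pick H0
  del 90.149.208.0/20 (clear depth 20)
  Q 90.149.209.202: descend 01011010100101011101000111001010 ; hops seen [H0,H0,H3] ; pick H3
  Q 7.76.194.211: descend 00 ; hops seen [H0,H0] ; pick H0
  del 135.50.48.0/21 (clear depth 21)
  + 128.0.0.0/2 (H1) depth=2
  + 90.149.209.202/31 (H0) depth=31

== LOOKUPS ==
["H3","no-route","no-route","H3","H0","H2","H2","H3","H0","H2","H0","H3","H0"]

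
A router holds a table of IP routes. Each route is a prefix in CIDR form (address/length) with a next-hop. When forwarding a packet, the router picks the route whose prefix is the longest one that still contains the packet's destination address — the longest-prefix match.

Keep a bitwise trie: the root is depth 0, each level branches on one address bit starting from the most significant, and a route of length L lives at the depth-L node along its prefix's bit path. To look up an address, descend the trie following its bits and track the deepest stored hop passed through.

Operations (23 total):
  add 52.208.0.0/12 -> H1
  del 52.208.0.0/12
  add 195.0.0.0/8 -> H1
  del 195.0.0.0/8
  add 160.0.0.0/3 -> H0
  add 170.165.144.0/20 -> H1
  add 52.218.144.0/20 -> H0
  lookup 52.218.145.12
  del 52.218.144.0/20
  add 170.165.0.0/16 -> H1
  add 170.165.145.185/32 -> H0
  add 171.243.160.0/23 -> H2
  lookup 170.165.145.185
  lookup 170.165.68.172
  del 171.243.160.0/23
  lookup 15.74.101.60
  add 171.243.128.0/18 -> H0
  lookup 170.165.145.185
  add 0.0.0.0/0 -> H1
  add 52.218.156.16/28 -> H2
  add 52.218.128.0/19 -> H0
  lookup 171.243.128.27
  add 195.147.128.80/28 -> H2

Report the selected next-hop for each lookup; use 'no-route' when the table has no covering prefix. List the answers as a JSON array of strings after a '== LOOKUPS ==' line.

Trace:
  add 52.208.0.0/12 -> H1 at depth 12
  del 52.208.0.0/12 (clear depth 12)
  add 195.0.0.0/8 -> H1 at depth 8
  del 195.0.0.0/8 (clear depth 8)
  add 160.0.0.0/3 -> H0 at depth 3
  add 170.165.144.0/20 -> H1 at depth 20
  add 52.218.144.0/20 -> H0 at depth 20
  Q 52.218.145.12: descend 00110100110110101001 ; hops seen [H0] ; pick H0
  del 52.218.144.0/20 (clear depth 20)
  add 170.165.0.0/16 -> H1 at depth 16
  add 170.165.145.185/32 -> H0 at depth 32
  add 171.243.160.0/23 -> H2 at depth 23
  Q 170.165.145.185: descend 10101010101001011001000110111001 ; hops seen [H0,H1,H1,H0] ; pick H0
  Q 170.165.68.172: descend 1010101010100101 ; hops seen [H0,H1] ; pick H1
  del 171.243.160.0/23 (clear depth 23)
  Q 15.74.101.60: descend 00 ; hops seen [∅] ; pick no-route
  add 171.243.128.0/18 -> H0 at depth 18
  Q 170.165.145.185: descend 10101010101001011001000110111001 ; hops seen [H0,H1,H1,H0] ; pick H0
  add 0.0.0.0/0 -> H1 at depth 0
  add 52.218.156.16/28 -> H2 at depth 28
  add 52.218.128.0/19 -> H0 at depth 19
  Q 171.243.128.27: descend 101010111111001110 ; hops seen [H1,H0,H0] ; pick H0
  add 195.147.128.80/28 -> H2 at depth 28

== LOOKUPS ==
["H0","H0","H1","no-route","H0","H0"]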